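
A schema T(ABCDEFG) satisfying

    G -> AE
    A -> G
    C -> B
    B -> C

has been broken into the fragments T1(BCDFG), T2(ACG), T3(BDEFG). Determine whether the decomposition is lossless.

Yes

Chase test. Columns are ABCDEFG; row i has aⱼ where attribute j ∈ Ti, else bᵢⱼ.
Initial tableau (one row per fragment):
  row 1: b11 a2 a3 a4 b15 a6 a7
  row 2: a1 b22 a3 b24 b25 b26 a7
  row 3: b31 a2 b33 a4 a5 a6 a7
Rows 1 and 2 agree on G; apply G→AE and equate their AE entries.
Rows 1 and 3 agree on G; apply G→AE and equate their AE entries.
Rows 1 and 2 agree on C; apply C→B and equate their B entries.
Rows 1 and 3 agree on B; apply B→C and equate their C entries.
Row 1 is now all distinguished symbols — the join is lossless.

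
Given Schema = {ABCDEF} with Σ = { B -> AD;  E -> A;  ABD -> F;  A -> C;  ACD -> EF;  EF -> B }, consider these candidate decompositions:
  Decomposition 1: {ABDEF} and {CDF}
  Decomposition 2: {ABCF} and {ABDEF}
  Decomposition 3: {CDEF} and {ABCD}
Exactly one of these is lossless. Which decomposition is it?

Decomposition 1: common = {DF}, closure = {DF} → lossy.
Decomposition 2: common = {ABF}, closure = {ABCDEF} → lossless.
Decomposition 3: common = {CD}, closure = {CD} → lossy.

Decomposition 2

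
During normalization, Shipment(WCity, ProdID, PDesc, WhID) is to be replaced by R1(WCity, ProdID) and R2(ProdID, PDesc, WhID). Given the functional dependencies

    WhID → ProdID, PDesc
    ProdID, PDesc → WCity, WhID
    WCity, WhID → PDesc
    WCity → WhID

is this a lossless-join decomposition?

Common attributes: R1 ∩ R2 = {ProdID}.
No dependency enlarges {ProdID}, so (ProdID)⁺ = {ProdID}.
The closure contains neither all of R1 = {WCity, ProdID} nor all of R2 = {ProdID, PDesc, WhID}, so the common attributes are not a superkey of either fragment. The join is lossy.

No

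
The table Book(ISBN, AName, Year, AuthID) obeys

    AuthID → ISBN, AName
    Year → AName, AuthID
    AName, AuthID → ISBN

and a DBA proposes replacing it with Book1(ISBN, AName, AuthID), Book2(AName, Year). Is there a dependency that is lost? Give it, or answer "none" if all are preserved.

Check Year → AName, AuthID: no single fragment contains all of {AName, Year, AuthID}, and the restricted closure of {Year} across the fragments never reaches {AName, AuthID}.
AuthID → ISBN, AName is preserved.
AName, AuthID → ISBN is preserved.

Year → AName, AuthID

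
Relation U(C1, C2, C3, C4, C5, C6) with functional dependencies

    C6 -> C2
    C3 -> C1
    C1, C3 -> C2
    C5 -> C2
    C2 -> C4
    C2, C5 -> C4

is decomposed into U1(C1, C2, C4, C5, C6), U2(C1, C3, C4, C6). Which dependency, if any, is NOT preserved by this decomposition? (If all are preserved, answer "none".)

C1, C3 -> C2

Check C1, C3 → C2: no single fragment contains all of {C1, C2, C3}, and the restricted closure of {C1, C3} across the fragments never reaches {C2}.
C6 → C2 is preserved.
C3 → C1 is preserved.
C5 → C2 is preserved.
C2 → C4 is preserved.
C2, C5 → C4 is preserved.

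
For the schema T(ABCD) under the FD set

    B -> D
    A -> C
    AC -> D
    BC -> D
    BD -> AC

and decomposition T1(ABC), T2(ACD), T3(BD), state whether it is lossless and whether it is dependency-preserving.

Lossless test (chase): Rows 1 and 3 agree on B; apply B→D and equate their D entries. Rows 1 and 3 agree on BD; apply BD→AC and equate their AC entries. Row 1 is now all distinguished symbols — the join is lossless.
Dependency preservation: BC → D; BD → AC are not contained in any single fragment, but the restricted closure of each left-hand side across the fragments still reaches the right-hand side; the remaining FDs each lie inside some fragment. All dependencies are preserved.

lossless and dependency-preserving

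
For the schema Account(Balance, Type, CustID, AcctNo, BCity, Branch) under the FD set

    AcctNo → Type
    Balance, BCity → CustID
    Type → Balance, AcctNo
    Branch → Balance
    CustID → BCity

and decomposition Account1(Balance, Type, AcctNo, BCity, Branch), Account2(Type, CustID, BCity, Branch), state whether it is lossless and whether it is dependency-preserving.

Lossless test: (Type, BCity, Branch)⁺ = {Balance, Type, CustID, AcctNo, BCity, Branch}, which contains all of one fragment — lossless.
Dependency preservation: the restricted closure of {Balance, BCity} across the fragments never reaches {CustID}, so Balance, BCity → CustID cannot be enforced without a join — not preserved.

lossless but not dependency-preserving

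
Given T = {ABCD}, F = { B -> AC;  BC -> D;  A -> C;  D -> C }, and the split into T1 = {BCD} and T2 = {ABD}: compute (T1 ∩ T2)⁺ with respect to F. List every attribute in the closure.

T1 ∩ T2 = {BD}.
B → AC applies, adding AC
Closure: {ABCD}.

ABCD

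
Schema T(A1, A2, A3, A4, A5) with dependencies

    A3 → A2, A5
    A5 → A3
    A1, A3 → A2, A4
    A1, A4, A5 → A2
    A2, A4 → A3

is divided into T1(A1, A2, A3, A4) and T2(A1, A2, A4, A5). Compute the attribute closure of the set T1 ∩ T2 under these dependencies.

A1, A2, A3, A4, A5

T1 ∩ T2 = {A1, A2, A4}.
A2, A4 → A3 applies, adding A3
A3 → A2, A5 applies, adding A5
Closure: {A1, A2, A3, A4, A5}.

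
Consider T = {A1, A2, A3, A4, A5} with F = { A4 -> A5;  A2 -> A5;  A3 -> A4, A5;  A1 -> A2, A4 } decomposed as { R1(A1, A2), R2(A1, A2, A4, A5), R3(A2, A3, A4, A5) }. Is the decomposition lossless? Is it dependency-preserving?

Lossless test (chase): Rows 1 and 2 agree on A2; apply A2→A5 and equate their A5 entries. Rows 1 and 2 agree on A1; apply A1→A2, A4 and equate their A2, A4 entries. No row becomes fully distinguished — the join is lossy.
Dependency preservation: every FD's attributes lie within a single fragment, so each can be enforced locally — preserved.

lossy but dependency-preserving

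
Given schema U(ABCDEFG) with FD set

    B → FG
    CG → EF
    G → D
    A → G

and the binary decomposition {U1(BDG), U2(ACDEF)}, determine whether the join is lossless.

Common attributes: U1 ∩ U2 = {D}.
No dependency enlarges {D}, so (D)⁺ = {D}.
The closure contains neither all of U1 = {BDG} nor all of U2 = {ACDEF}, so the common attributes are not a superkey of either fragment. The join is lossy.

No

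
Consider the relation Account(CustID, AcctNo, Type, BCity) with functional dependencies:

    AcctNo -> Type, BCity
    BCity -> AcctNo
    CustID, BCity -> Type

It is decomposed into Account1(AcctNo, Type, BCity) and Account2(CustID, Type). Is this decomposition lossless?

Common attributes: Account1 ∩ Account2 = {Type}.
No dependency enlarges {Type}, so (Type)⁺ = {Type}.
The closure contains neither all of Account1 = {AcctNo, Type, BCity} nor all of Account2 = {CustID, Type}, so the common attributes are not a superkey of either fragment. The join is lossy.

No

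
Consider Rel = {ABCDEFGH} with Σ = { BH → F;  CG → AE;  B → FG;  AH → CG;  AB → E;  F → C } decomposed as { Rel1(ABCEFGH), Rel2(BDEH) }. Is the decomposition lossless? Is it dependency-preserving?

Lossless test: (BEH)⁺ = {ABCEFGH}, which contains all of one fragment — lossless.
Dependency preservation: every FD's attributes lie within a single fragment, so each can be enforced locally — preserved.

lossless and dependency-preserving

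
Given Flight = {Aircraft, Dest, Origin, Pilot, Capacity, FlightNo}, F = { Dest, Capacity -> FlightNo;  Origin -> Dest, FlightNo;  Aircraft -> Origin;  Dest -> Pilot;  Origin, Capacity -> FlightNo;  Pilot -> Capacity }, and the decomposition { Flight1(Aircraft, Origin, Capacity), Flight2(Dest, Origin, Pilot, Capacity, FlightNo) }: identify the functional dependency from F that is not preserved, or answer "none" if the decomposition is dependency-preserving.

Dest, Capacity → FlightNo lies within Flight2.
Origin → Dest, FlightNo lies within Flight2.
Aircraft → Origin lies within Flight1.
Dest → Pilot lies within Flight2.
Origin, Capacity → FlightNo lies within Flight2.
Pilot → Capacity lies within Flight2.
Every dependency is enforceable on the fragments, so the decomposition is dependency-preserving.

none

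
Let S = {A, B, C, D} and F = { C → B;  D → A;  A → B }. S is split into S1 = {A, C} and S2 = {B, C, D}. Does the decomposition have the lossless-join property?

Common attributes: S1 ∩ S2 = {C}.
Closure of {C}: C → B applies, adding B. So (C)⁺ = {B, C}.
The closure contains neither all of S1 = {A, C} nor all of S2 = {B, C, D}, so the common attributes are not a superkey of either fragment. The join is lossy.

No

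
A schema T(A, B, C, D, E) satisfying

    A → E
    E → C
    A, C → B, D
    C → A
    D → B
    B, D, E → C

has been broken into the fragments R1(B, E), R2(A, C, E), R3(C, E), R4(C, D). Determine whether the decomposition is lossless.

Chase test. Columns are A, B, C, D, E; row i has aⱼ where attribute j ∈ Ri, else bᵢⱼ.
Initial tableau (one row per fragment):
  row 1: b11 a2 b13 b14 a5
  row 2: a1 b22 a3 b24 a5
  row 3: b31 b32 a3 b34 a5
  row 4: b41 b42 a3 a4 b45
Rows 1 and 2 agree on E; apply E→C and equate their C entries.
Rows 1 and 2 agree on C; apply C→A and equate their A entries.
Rows 1 and 3 agree on C; apply C→A and equate their A entries.
Rows 1 and 4 agree on C; apply C→A and equate their A entries.
Rows 1 and 4 agree on A; apply A→E and equate their E entries.
Rows 1 and 2 agree on A, C; apply A, C→B, D and equate their B, D entries.
Rows 1 and 3 agree on A, C; apply A, C→B, D and equate their B, D entries.
Rows 1 and 4 agree on A, C; apply A, C→B, D and equate their B, D entries.
Row 1 is now all distinguished symbols — the join is lossless.

Yes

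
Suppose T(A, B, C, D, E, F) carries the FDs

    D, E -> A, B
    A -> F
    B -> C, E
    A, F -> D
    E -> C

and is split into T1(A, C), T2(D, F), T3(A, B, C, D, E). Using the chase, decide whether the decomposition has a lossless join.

No

Chase test. Columns are A, B, C, D, E, F; row i has aⱼ where attribute j ∈ Ti, else bᵢⱼ.
Initial tableau (one row per fragment):
  row 1: a1 b12 a3 b14 b15 b16
  row 2: b21 b22 b23 a4 b25 a6
  row 3: a1 a2 a3 a4 a5 b36
Rows 1 and 3 agree on A; apply A→F and equate their F entries.
Rows 1 and 3 agree on A, F; apply A, F→D and equate their D entries.
No row becomes fully distinguished — the join is lossy.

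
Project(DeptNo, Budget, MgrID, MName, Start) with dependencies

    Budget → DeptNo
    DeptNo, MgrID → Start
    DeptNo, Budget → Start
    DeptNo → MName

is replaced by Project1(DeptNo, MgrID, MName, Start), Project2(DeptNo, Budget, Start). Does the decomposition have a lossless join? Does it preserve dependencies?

lossy but dependency-preserving

Lossless test: (DeptNo, Start)⁺ = {DeptNo, MName, Start}, which is a superkey of neither fragment — lossy.
Dependency preservation: every FD's attributes lie within a single fragment, so each can be enforced locally — preserved.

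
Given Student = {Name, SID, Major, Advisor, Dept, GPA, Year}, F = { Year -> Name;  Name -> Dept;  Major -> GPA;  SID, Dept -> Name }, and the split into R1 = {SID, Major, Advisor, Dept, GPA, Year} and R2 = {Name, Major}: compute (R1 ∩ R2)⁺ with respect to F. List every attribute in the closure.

Major, GPA

R1 ∩ R2 = {Major}.
Major → GPA applies, adding GPA
Closure: {Major, GPA}.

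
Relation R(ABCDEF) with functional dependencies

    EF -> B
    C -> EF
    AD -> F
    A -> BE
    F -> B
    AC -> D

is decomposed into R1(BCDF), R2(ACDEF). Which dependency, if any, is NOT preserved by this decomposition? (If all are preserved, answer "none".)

A -> BE

Check A → BE: no single fragment contains all of {ABE}, and the restricted closure of {A} across the fragments never reaches {BE}.
EF → B is preserved.
C → EF is preserved.
AD → F is preserved.
F → B is preserved.
AC → D is preserved.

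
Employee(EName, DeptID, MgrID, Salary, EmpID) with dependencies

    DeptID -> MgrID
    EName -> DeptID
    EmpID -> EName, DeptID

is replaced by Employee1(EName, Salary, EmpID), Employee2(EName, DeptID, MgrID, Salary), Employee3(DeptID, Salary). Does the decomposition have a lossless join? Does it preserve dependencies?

Lossless test (chase): Rows 2 and 3 agree on DeptID; apply DeptID→MgrID and equate their MgrID entries. Rows 1 and 2 agree on EName; apply EName→DeptID and equate their DeptID entries. Rows 1 and 2 agree on DeptID; apply DeptID→MgrID and equate their MgrID entries. Row 1 is now all distinguished symbols — the join is lossless.
Dependency preservation: EmpID → EName, DeptID is not contained in any single fragment, but the restricted closure of its left-hand side across the fragments still reaches the right-hand side; the remaining FDs each lie inside some fragment. All dependencies are preserved.

lossless and dependency-preserving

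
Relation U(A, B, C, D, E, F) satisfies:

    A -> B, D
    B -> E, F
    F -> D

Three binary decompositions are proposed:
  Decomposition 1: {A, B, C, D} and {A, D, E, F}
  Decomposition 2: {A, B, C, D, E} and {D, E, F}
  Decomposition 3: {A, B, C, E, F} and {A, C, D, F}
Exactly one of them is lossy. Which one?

Decomposition 1: common = {A, D}, closure = {A, B, D, E, F} → lossless.
Decomposition 2: common = {D, E}, closure = {D, E} → lossy.
Decomposition 3: common = {A, C, F}, closure = {A, B, C, D, E, F} → lossless.

Decomposition 2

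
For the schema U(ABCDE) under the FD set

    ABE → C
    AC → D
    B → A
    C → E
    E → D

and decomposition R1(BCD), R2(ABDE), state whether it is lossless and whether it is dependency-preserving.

Lossless test: (BD)⁺ = {ABD}, which is a superkey of neither fragment — lossy.
Dependency preservation: the restricted closure of {ABE} across the fragments never reaches {C}, so ABE → C cannot be enforced without a join — not preserved.

lossy and not dependency-preserving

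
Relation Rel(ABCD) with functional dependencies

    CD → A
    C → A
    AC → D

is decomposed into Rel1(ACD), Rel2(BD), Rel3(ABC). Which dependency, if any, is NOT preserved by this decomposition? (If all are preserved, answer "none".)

CD → A lies within Rel1.
C → A lies within Rel1.
AC → D lies within Rel1.
Every dependency is enforceable on the fragments, so the decomposition is dependency-preserving.

none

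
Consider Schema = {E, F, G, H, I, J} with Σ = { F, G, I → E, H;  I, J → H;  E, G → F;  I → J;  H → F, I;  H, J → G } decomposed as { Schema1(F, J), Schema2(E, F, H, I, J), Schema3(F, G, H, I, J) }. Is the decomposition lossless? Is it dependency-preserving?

Lossless test (chase): Rows 2 and 3 agree on H, J; apply H, J→G and equate their G entries. Rows 2 and 3 agree on F, G, I; apply F, G, I→E, H and equate their E, H entries. Row 2 is now all distinguished symbols — the join is lossless.
Dependency preservation: the restricted closure of {E, G} across the fragments never reaches {F}, so E, G → F cannot be enforced without a join — not preserved.

lossless but not dependency-preserving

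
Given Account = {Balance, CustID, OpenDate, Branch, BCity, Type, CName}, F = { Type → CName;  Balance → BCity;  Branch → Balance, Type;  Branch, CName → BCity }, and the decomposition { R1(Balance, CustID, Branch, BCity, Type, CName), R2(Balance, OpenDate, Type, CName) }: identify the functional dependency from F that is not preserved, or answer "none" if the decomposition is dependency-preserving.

none

Type → CName lies within R1.
Balance → BCity lies within R1.
Branch → Balance, Type lies within R1.
Branch, CName → BCity lies within R1.
Every dependency is enforceable on the fragments, so the decomposition is dependency-preserving.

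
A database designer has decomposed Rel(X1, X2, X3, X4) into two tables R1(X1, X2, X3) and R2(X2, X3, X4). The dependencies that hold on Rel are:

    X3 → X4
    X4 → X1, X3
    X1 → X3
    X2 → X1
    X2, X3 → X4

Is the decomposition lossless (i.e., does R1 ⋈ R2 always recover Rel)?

Yes

Common attributes: R1 ∩ R2 = {X2, X3}.
Closure of {X2, X3}: X3 → X4 applies, adding X4; X4 → X1, X3 applies, adding X1. So (X2, X3)⁺ = {X1, X2, X3, X4}.
This closure contains every attribute of R1, so R1 ∩ R2 → R1. The join is lossless.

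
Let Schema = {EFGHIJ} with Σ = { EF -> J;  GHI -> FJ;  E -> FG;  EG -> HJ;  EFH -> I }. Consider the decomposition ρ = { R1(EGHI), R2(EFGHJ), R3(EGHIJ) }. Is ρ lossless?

Yes

Chase test. Columns are EFGHIJ; row i has aⱼ where attribute j ∈ Ri, else bᵢⱼ.
Initial tableau (one row per fragment):
  row 1: a1 b12 a3 a4 a5 b16
  row 2: a1 a2 a3 a4 b25 a6
  row 3: a1 b32 a3 a4 a5 a6
Rows 1 and 3 agree on GHI; apply GHI→FJ and equate their FJ entries.
Rows 1 and 2 agree on E; apply E→FG and equate their FG entries.
Rows 1 and 2 agree on EFH; apply EFH→I and equate their I entries.
Row 1 is now all distinguished symbols — the join is lossless.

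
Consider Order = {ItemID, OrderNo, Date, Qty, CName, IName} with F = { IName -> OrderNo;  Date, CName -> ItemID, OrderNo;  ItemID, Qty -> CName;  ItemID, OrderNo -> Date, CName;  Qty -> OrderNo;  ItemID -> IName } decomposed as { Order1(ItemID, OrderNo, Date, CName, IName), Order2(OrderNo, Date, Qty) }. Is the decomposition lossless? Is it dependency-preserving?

Lossless test: (OrderNo, Date)⁺ = {OrderNo, Date}, which is a superkey of neither fragment — lossy.
Dependency preservation: ItemID, Qty → CName is not contained in any single fragment, but the restricted closure of its left-hand side across the fragments still reaches the right-hand side; the remaining FDs each lie inside some fragment. All dependencies are preserved.

lossy but dependency-preserving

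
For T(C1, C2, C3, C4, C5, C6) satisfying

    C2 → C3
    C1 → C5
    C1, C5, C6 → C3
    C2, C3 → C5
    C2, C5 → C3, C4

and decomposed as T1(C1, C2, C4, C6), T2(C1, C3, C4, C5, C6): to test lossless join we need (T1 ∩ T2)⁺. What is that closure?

T1 ∩ T2 = {C1, C4, C6}.
C1 → C5 applies, adding C5
C1, C5, C6 → C3 applies, adding C3
Closure: {C1, C3, C4, C5, C6}.

C1, C3, C4, C5, C6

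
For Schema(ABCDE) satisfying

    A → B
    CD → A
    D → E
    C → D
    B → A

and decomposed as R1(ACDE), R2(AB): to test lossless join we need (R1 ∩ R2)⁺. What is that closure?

AB

R1 ∩ R2 = {A}.
A → B applies, adding B
Closure: {AB}.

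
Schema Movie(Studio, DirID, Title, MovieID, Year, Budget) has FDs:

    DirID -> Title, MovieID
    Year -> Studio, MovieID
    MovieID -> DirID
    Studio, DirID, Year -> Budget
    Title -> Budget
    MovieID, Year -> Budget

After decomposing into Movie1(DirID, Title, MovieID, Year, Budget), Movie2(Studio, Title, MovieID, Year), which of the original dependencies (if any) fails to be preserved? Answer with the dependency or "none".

none

DirID → Title, MovieID lies within Movie1.
Year → Studio, MovieID lies within Movie2.
MovieID → DirID lies within Movie1.
Studio, DirID, Year → Budget: restricted closure across fragments reaches Budget.
Title → Budget lies within Movie1.
MovieID, Year → Budget lies within Movie1.
Every dependency is enforceable on the fragments, so the decomposition is dependency-preserving.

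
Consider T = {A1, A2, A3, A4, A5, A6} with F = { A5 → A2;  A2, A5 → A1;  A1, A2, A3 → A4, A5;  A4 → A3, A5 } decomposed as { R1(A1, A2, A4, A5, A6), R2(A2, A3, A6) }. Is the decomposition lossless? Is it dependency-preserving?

lossy and not dependency-preserving

Lossless test: (A2, A6)⁺ = {A2, A6}, which is a superkey of neither fragment — lossy.
Dependency preservation: the restricted closure of {A1, A2, A3} across the fragments never reaches {A4, A5}, so A1, A2, A3 → A4, A5 cannot be enforced without a join — not preserved.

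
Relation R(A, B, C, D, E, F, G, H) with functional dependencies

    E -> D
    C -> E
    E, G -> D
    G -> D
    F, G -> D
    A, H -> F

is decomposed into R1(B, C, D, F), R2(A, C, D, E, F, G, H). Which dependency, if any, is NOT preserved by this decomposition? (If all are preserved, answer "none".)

none

E → D lies within R2.
C → E lies within R2.
E, G → D lies within R2.
G → D lies within R2.
F, G → D lies within R2.
A, H → F lies within R2.
Every dependency is enforceable on the fragments, so the decomposition is dependency-preserving.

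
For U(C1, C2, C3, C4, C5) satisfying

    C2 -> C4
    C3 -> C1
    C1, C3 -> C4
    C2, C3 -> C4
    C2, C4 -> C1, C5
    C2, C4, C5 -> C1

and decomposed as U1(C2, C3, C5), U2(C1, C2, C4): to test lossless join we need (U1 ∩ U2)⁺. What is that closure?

C1, C2, C4, C5

U1 ∩ U2 = {C2}.
C2 → C4 applies, adding C4
C2, C4 → C1, C5 applies, adding C1, C5
Closure: {C1, C2, C4, C5}.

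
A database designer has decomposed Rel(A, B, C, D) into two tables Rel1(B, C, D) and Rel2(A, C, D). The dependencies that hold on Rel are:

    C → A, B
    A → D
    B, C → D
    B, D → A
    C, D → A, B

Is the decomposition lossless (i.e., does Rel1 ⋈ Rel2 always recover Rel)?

Yes

Common attributes: Rel1 ∩ Rel2 = {C, D}.
Closure of {C, D}: C → A, B applies, adding A, B. So (C, D)⁺ = {A, B, C, D}.
This closure contains every attribute of Rel1, so Rel1 ∩ Rel2 → Rel1. The join is lossless.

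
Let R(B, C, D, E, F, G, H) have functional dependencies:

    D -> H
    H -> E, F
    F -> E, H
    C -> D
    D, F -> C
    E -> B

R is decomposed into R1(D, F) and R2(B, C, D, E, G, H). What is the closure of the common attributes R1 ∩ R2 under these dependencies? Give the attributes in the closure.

R1 ∩ R2 = {D}.
D → H applies, adding H
H → E, F applies, adding E, F
D, F → C applies, adding C
E → B applies, adding B
Closure: {B, C, D, E, F, H}.

B, C, D, E, F, H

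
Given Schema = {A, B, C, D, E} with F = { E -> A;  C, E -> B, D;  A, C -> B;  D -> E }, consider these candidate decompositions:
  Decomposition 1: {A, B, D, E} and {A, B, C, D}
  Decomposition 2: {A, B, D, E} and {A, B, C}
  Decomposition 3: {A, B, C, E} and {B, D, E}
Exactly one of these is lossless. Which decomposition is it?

Decomposition 1

Decomposition 1: common = {A, B, D}, closure = {A, B, D, E} → lossless.
Decomposition 2: common = {A, B}, closure = {A, B} → lossy.
Decomposition 3: common = {B, E}, closure = {A, B, E} → lossy.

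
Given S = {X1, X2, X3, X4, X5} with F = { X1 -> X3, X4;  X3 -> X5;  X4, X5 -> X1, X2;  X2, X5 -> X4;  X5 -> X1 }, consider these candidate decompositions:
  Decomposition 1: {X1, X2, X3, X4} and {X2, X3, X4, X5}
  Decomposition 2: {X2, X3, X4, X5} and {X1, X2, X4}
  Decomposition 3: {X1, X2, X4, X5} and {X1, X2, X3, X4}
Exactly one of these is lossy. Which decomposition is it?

Decomposition 2

Decomposition 1: common = {X2, X3, X4}, closure = {X1, X2, X3, X4, X5} → lossless.
Decomposition 2: common = {X2, X4}, closure = {X2, X4} → lossy.
Decomposition 3: common = {X1, X2, X4}, closure = {X1, X2, X3, X4, X5} → lossless.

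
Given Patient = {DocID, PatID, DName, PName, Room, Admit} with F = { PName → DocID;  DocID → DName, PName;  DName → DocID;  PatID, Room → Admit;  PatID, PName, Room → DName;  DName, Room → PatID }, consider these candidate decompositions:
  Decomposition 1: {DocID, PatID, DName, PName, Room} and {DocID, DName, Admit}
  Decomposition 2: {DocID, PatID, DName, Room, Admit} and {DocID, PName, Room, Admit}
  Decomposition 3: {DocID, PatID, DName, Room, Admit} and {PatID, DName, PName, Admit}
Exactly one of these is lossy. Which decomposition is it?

Decomposition 1: common = {DocID, DName}, closure = {DocID, DName, PName} → lossy.
Decomposition 2: common = {DocID, Room, Admit}, closure = {DocID, PatID, DName, PName, Room, Admit} → lossless.
Decomposition 3: common = {PatID, DName, Admit}, closure = {DocID, PatID, DName, PName, Admit} → lossless.

Decomposition 1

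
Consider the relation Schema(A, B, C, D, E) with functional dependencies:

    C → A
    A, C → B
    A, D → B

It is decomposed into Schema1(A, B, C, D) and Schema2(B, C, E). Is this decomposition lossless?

Common attributes: Schema1 ∩ Schema2 = {B, C}.
Closure of {B, C}: C → A applies, adding A. So (B, C)⁺ = {A, B, C}.
The closure contains neither all of Schema1 = {A, B, C, D} nor all of Schema2 = {B, C, E}, so the common attributes are not a superkey of either fragment. The join is lossy.

No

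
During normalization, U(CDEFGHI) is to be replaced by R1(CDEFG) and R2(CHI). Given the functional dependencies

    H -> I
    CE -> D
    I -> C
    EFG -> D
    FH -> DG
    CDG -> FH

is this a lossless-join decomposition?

Common attributes: R1 ∩ R2 = {C}.
No dependency enlarges {C}, so (C)⁺ = {C}.
The closure contains neither all of R1 = {CDEFG} nor all of R2 = {CHI}, so the common attributes are not a superkey of either fragment. The join is lossy.

No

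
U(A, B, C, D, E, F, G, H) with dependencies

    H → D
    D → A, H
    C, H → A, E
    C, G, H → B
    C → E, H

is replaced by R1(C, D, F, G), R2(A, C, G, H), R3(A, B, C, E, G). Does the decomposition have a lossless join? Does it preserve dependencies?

lossless but not dependency-preserving

Lossless test (chase): Rows 1 and 2 agree on C; apply C→E, H and equate their E, H entries. Rows 1 and 3 agree on C; apply C→E, H and equate their E, H entries. Rows 1 and 2 agree on H; apply H→D and equate their D entries. Rows 1 and 3 agree on H; apply H→D and equate their D entries. Rows 1 and 2 agree on D; apply D→A, H and equate their A, H entries. Rows 1 and 2 agree on C, G, H; apply C, G, H→B and equate their B entries. Rows 1 and 3 agree on C, G, H; apply C, G, H→B and equate their B entries. Row 1 is now all distinguished symbols — the join is lossless.
Dependency preservation: the restricted closure of {H} across the fragments never reaches {D}, so H → D cannot be enforced without a join — not preserved.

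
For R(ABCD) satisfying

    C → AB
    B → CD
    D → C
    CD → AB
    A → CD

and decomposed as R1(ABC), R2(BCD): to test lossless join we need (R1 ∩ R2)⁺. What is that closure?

R1 ∩ R2 = {BC}.
C → AB applies, adding A
B → CD applies, adding D
Closure: {ABCD}.

ABCD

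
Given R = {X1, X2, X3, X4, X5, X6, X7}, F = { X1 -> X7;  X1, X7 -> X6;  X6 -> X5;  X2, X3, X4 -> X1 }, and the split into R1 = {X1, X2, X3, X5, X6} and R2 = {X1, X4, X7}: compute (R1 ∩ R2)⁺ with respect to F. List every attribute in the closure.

X1, X5, X6, X7

R1 ∩ R2 = {X1}.
X1 → X7 applies, adding X7
X1, X7 → X6 applies, adding X6
X6 → X5 applies, adding X5
Closure: {X1, X5, X6, X7}.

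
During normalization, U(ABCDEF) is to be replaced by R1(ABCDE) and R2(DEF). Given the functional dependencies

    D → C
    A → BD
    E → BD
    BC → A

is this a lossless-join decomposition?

Yes

Common attributes: R1 ∩ R2 = {DE}.
Closure of {DE}: D → C applies, adding C; E → BD applies, adding B; BC → A applies, adding A. So (DE)⁺ = {ABCDE}.
This closure contains every attribute of R1, so R1 ∩ R2 → R1. The join is lossless.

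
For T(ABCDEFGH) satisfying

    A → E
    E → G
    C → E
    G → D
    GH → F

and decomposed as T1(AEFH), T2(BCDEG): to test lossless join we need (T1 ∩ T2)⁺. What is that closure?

T1 ∩ T2 = {E}.
E → G applies, adding G
G → D applies, adding D
Closure: {DEG}.

DEG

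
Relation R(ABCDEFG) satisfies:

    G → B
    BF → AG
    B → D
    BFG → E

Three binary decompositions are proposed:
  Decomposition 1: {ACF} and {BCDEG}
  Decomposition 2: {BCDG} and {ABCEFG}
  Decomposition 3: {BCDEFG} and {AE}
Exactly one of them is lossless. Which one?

Decomposition 1: common = {C}, closure = {C} → lossy.
Decomposition 2: common = {BCG}, closure = {BCDG} → lossless.
Decomposition 3: common = {E}, closure = {E} → lossy.

Decomposition 2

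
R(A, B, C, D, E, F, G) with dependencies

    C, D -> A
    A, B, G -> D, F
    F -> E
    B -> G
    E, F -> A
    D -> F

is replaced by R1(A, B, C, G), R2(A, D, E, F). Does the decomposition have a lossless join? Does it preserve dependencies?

lossy and not dependency-preserving

Lossless test: (A)⁺ = {A}, which is a superkey of neither fragment — lossy.
Dependency preservation: the restricted closure of {A, B, G} across the fragments never reaches {D, F}, so A, B, G → D, F cannot be enforced without a join — not preserved.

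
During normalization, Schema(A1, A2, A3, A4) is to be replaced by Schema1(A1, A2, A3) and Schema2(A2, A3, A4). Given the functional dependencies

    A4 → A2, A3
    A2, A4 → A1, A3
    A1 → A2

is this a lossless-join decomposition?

No

Common attributes: Schema1 ∩ Schema2 = {A2, A3}.
No dependency enlarges {A2, A3}, so (A2, A3)⁺ = {A2, A3}.
The closure contains neither all of Schema1 = {A1, A2, A3} nor all of Schema2 = {A2, A3, A4}, so the common attributes are not a superkey of either fragment. The join is lossy.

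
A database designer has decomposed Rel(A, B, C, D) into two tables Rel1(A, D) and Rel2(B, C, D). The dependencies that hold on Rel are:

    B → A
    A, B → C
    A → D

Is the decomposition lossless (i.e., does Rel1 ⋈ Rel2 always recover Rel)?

No

Common attributes: Rel1 ∩ Rel2 = {D}.
No dependency enlarges {D}, so (D)⁺ = {D}.
The closure contains neither all of Rel1 = {A, D} nor all of Rel2 = {B, C, D}, so the common attributes are not a superkey of either fragment. The join is lossy.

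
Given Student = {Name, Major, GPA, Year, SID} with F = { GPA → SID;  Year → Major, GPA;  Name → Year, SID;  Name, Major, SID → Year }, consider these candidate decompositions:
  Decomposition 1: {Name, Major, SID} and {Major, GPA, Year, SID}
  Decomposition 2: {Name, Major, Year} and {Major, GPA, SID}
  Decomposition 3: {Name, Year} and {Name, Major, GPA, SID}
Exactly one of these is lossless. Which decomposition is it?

Decomposition 1: common = {Major, SID}, closure = {Major, SID} → lossy.
Decomposition 2: common = {Major}, closure = {Major} → lossy.
Decomposition 3: common = {Name}, closure = {Name, Major, GPA, Year, SID} → lossless.

Decomposition 3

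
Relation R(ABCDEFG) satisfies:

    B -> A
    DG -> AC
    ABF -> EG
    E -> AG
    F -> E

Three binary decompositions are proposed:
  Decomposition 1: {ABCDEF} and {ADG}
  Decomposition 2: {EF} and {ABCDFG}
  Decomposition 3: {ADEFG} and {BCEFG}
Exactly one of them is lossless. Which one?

Decomposition 2

Decomposition 1: common = {AD}, closure = {AD} → lossy.
Decomposition 2: common = {F}, closure = {AEFG} → lossless.
Decomposition 3: common = {EFG}, closure = {AEFG} → lossy.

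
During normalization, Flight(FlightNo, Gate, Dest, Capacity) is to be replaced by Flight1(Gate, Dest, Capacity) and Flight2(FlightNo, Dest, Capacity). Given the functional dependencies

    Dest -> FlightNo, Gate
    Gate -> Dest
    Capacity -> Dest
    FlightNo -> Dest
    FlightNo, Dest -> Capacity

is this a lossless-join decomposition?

Common attributes: Flight1 ∩ Flight2 = {Dest, Capacity}.
Closure of {Dest, Capacity}: Dest → FlightNo, Gate applies, adding FlightNo, Gate. So (Dest, Capacity)⁺ = {FlightNo, Gate, Dest, Capacity}.
This closure contains every attribute of Flight1, so Flight1 ∩ Flight2 → Flight1. The join is lossless.

Yes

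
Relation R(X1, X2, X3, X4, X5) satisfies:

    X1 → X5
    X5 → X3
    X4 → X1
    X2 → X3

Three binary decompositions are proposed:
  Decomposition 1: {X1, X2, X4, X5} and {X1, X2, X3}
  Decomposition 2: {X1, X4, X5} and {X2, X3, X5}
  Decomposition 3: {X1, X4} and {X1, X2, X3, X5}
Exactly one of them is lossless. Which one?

Decomposition 1

Decomposition 1: common = {X1, X2}, closure = {X1, X2, X3, X5} → lossless.
Decomposition 2: common = {X5}, closure = {X3, X5} → lossy.
Decomposition 3: common = {X1}, closure = {X1, X3, X5} → lossy.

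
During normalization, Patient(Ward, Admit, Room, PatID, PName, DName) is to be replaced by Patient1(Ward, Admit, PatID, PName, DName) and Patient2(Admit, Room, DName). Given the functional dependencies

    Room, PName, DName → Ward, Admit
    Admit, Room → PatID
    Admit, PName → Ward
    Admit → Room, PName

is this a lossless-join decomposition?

Common attributes: Patient1 ∩ Patient2 = {Admit, DName}.
Closure of {Admit, DName}: Admit → Room, PName applies, adding Room, PName; Room, PName, DName → Ward, Admit applies, adding Ward; Admit, Room → PatID applies, adding PatID. So (Admit, DName)⁺ = {Ward, Admit, Room, PatID, PName, DName}.
This closure contains every attribute of Patient1, so Patient1 ∩ Patient2 → Patient1. The join is lossless.

Yes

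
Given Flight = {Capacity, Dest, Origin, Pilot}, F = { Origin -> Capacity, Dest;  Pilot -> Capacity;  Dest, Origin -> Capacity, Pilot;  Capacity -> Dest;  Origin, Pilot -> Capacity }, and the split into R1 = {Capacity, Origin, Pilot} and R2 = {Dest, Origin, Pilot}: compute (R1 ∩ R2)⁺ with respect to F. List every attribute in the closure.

Capacity, Dest, Origin, Pilot

R1 ∩ R2 = {Origin, Pilot}.
Origin → Capacity, Dest applies, adding Capacity, Dest
Closure: {Capacity, Dest, Origin, Pilot}.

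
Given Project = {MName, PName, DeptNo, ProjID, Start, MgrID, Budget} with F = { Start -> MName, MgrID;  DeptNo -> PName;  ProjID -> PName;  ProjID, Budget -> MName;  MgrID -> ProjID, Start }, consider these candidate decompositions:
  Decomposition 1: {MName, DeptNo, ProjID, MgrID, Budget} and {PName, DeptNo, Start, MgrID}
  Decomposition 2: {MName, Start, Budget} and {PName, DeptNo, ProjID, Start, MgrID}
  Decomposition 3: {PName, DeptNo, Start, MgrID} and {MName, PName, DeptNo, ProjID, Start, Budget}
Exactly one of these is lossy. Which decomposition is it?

Decomposition 1: common = {DeptNo, MgrID}, closure = {MName, PName, DeptNo, ProjID, Start, MgrID} → lossless.
Decomposition 2: common = {Start}, closure = {MName, PName, ProjID, Start, MgrID} → lossy.
Decomposition 3: common = {PName, DeptNo, Start}, closure = {MName, PName, DeptNo, ProjID, Start, MgrID} → lossless.

Decomposition 2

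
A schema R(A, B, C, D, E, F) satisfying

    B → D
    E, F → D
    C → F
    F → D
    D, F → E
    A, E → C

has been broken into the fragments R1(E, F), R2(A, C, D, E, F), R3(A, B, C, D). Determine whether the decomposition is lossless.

Yes

Chase test. Columns are A, B, C, D, E, F; row i has aⱼ where attribute j ∈ Ri, else bᵢⱼ.
Initial tableau (one row per fragment):
  row 1: b11 b12 b13 b14 a5 a6
  row 2: a1 b22 a3 a4 a5 a6
  row 3: a1 a2 a3 a4 b35 b36
Rows 1 and 2 agree on E, F; apply E, F→D and equate their D entries.
Rows 2 and 3 agree on C; apply C→F and equate their F entries.
Rows 1 and 3 agree on D, F; apply D, F→E and equate their E entries.
Row 3 is now all distinguished symbols — the join is lossless.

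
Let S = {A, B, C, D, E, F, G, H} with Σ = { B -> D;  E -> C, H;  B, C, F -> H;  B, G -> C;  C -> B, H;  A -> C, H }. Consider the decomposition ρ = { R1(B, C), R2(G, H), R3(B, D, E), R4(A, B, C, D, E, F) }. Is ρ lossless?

Chase test. Columns are A, B, C, D, E, F, G, H; row i has aⱼ where attribute j ∈ Ri, else bᵢⱼ.
Initial tableau (one row per fragment):
  row 1: b11 a2 a3 b14 b15 b16 b17 b18
  row 2: b21 b22 b23 b24 b25 b26 a7 a8
  row 3: b31 a2 b33 a4 a5 b36 b37 b38
  row 4: a1 a2 a3 a4 a5 a6 b47 b48
Rows 1 and 3 agree on B; apply B→D and equate their D entries.
Rows 3 and 4 agree on E; apply E→C, H and equate their C, H entries.
Rows 1 and 3 agree on C; apply C→B, H and equate their B, H entries.
No row becomes fully distinguished — the join is lossy.

No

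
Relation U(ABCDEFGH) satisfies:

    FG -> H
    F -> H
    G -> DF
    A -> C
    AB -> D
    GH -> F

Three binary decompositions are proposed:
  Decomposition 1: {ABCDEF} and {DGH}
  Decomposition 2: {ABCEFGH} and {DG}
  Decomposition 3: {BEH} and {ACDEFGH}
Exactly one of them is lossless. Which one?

Decomposition 2

Decomposition 1: common = {D}, closure = {D} → lossy.
Decomposition 2: common = {G}, closure = {DFGH} → lossless.
Decomposition 3: common = {EH}, closure = {EH} → lossy.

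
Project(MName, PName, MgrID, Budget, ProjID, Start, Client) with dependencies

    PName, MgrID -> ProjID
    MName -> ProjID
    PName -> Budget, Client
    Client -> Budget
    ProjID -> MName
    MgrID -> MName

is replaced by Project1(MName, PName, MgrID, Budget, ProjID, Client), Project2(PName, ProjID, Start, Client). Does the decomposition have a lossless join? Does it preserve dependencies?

lossy but dependency-preserving

Lossless test: (PName, ProjID, Client)⁺ = {MName, PName, Budget, ProjID, Client}, which is a superkey of neither fragment — lossy.
Dependency preservation: every FD's attributes lie within a single fragment, so each can be enforced locally — preserved.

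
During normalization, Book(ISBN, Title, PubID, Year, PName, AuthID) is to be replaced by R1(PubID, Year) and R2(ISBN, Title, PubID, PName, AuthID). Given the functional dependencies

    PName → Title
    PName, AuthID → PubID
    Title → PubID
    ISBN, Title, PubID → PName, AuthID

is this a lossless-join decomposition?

No

Common attributes: R1 ∩ R2 = {PubID}.
No dependency enlarges {PubID}, so (PubID)⁺ = {PubID}.
The closure contains neither all of R1 = {PubID, Year} nor all of R2 = {ISBN, Title, PubID, PName, AuthID}, so the common attributes are not a superkey of either fragment. The join is lossy.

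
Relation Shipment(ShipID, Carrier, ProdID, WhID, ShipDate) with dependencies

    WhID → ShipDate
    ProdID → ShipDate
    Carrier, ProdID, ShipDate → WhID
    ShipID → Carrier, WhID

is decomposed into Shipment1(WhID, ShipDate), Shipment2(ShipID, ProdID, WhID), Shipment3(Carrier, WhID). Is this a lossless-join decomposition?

No

Chase test. Columns are ShipID, Carrier, ProdID, WhID, ShipDate; row i has aⱼ where attribute j ∈ Shipmenti, else bᵢⱼ.
Initial tableau (one row per fragment):
  row 1: b11 b12 b13 a4 a5
  row 2: a1 b22 a3 a4 b25
  row 3: b31 a2 b33 a4 b35
Rows 1 and 2 agree on WhID; apply WhID→ShipDate and equate their ShipDate entries.
Rows 1 and 3 agree on WhID; apply WhID→ShipDate and equate their ShipDate entries.
No row becomes fully distinguished — the join is lossy.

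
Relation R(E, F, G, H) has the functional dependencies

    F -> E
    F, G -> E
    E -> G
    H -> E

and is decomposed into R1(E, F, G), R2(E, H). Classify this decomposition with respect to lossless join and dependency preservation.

lossy but dependency-preserving

Lossless test: (E)⁺ = {E, G}, which is a superkey of neither fragment — lossy.
Dependency preservation: every FD's attributes lie within a single fragment, so each can be enforced locally — preserved.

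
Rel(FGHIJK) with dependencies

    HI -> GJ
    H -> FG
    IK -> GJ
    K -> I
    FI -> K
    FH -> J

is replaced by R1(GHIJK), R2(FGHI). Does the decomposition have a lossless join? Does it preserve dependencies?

Lossless test: (GHI)⁺ = {FGHIJK}, which contains all of one fragment — lossless.
Dependency preservation: the restricted closure of {FI} across the fragments never reaches {K}, so FI → K cannot be enforced without a join — not preserved.

lossless but not dependency-preserving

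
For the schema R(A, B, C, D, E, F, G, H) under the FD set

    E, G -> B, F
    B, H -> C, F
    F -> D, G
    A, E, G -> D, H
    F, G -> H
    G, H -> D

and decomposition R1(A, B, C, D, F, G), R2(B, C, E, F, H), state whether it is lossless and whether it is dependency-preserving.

Lossless test: (B, C, F)⁺ = {B, C, D, F, G, H}, which is a superkey of neither fragment — lossy.
Dependency preservation: the restricted closure of {E, G} across the fragments never reaches {B, F}, so E, G → B, F cannot be enforced without a join — not preserved.

lossy and not dependency-preserving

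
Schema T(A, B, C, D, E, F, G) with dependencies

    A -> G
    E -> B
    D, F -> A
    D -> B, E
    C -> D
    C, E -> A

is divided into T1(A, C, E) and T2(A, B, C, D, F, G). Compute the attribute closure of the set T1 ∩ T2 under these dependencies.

A, B, C, D, E, G

T1 ∩ T2 = {A, C}.
A → G applies, adding G
C → D applies, adding D
D → B, E applies, adding B, E
Closure: {A, B, C, D, E, G}.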